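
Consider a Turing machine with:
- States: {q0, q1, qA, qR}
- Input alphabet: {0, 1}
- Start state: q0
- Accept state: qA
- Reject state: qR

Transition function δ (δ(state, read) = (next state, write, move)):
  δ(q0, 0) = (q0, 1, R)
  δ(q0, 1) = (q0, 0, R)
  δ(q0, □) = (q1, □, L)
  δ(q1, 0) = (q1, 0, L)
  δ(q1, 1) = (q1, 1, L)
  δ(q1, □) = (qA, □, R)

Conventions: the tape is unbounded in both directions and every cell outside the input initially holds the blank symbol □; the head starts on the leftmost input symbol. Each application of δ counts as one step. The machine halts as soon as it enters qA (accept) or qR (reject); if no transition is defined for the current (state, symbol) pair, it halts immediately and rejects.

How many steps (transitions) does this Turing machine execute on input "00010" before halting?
Step 0: [q0]00010 (head at position 0)
Step 1: δ(q0, 0) = (q0, 1, R)  ⊢  1[q0]0010 (head at position 1)
Step 2: δ(q0, 0) = (q0, 1, R)  ⊢  11[q0]010 (head at position 2)
Step 3: δ(q0, 0) = (q0, 1, R)  ⊢  111[q0]10 (head at position 3)
Step 4: δ(q0, 1) = (q0, 0, R)  ⊢  1110[q0]0 (head at position 4)
Step 5: δ(q0, 0) = (q0, 1, R)  ⊢  11101[q0]□ (head at position 5)
Step 6: δ(q0, □) = (q1, □, L)  ⊢  1110[q1]1□ (head at position 4)
Step 7: δ(q1, 1) = (q1, 1, L)  ⊢  111[q1]01□ (head at position 3)
Step 8: δ(q1, 0) = (q1, 0, L)  ⊢  11[q1]101□ (head at position 2)
Step 9: δ(q1, 1) = (q1, 1, L)  ⊢  1[q1]1101□ (head at position 1)
Step 10: δ(q1, 1) = (q1, 1, L)  ⊢  [q1]11101□ (head at position 0)
Step 11: δ(q1, 1) = (q1, 1, L)  ⊢  [q1]□11101□ (head at position -1)
Step 12: δ(q1, □) = (qA, □, R)  ⊢  □[qA]11101□ (head at position 0)
The machine is in qA, so it halts and accepts.
Number of transitions executed: 12.

Final answer: 12 steps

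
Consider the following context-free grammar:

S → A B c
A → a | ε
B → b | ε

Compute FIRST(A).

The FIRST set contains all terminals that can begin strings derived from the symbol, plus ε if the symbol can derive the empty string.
A → a contributes a; A → ε makes A nullable, contributing ε. FIRST(A) = {a, ε}.

Final answer: {a, ε}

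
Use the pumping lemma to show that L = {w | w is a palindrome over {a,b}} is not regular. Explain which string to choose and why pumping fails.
Language: L = {w | w is a palindrome over {a,b}} (strings that read the same forwards and backwards)
Step 1: Assume for contradiction that L is regular, with pumping length p.
Step 2: Choose s = a^p b a^p. Then s ∈ L (it reads the same forwards and backwards) and |s| ≥ p.
Step 3: Consider any decomposition s = xyz with |xy| ≤ p and |y| > 0. Since |xy| ≤ p and the first p symbols of s are all a's, y = a^k for some k with 1 ≤ k ≤ p.
Step 4: Pumping up (i = 2): xy²z = a^(p+k) b a^p. Its reverse is a^p b a^(p+k) ≠ a^(p+k) b a^p (the single b is no longer in the middle), so xy²z is not a palindrome and xy²z ∉ L.
This contradicts the pumping lemma, so L is not regular.

Final answer: Choose s = a^p b a^p. Since |xy| ≤ p, y = a^k with k ≥ 1. Then xy²z = a^(p+k) b a^p is not a palindrome, so ∉ L.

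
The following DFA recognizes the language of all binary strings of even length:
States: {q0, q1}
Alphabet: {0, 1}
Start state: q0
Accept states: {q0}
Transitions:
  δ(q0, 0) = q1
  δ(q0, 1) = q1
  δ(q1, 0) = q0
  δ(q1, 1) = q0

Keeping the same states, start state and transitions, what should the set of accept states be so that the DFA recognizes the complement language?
The DFA is complete (every state has a transition on every symbol), so the complement
is recognized by the same DFA with accepting and non-accepting states swapped.
Original accept states: {q0}
Complement accept states = All states - Original accept states
= {q0, q1} - {q0}
= {q1}
Complement language: strings of ODD length

Final answer: {q1}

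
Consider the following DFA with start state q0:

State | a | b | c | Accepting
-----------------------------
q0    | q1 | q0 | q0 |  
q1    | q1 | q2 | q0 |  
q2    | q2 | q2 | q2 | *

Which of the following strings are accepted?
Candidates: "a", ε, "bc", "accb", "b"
"a": q0 → q1; q1 is not accepting → rejected
ε: q0; q0 is not accepting → rejected
"bc": q0 → q0 → q0; q0 is not accepting → rejected
"accb": q0 → q1 → q0 → q0 → q0; q0 is not accepting → rejected
"b": q0 → q0; q0 is not accepting → rejected

Final answer: None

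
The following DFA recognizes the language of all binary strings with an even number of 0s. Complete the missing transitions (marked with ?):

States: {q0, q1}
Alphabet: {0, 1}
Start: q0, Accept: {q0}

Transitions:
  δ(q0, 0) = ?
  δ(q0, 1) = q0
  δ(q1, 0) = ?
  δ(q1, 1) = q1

What each state remembers (consistent with the given transitions and accept states):
  q0: an even number of 0s has been read so far
  q1: an odd number of 0s has been read so far
Filling in the missing entries:
  δ(q0, 0): in q0 (an even number of 0s has been read so far), after reading 0 we have: an odd number of 0s has been read so far → q1
  δ(q1, 0): in q1 (an odd number of 0s has been read so far), after reading 0 we have: an even number of 0s has been read so far → q0

Final answer: δ(q0, 0) = q1; δ(q1, 0) = q0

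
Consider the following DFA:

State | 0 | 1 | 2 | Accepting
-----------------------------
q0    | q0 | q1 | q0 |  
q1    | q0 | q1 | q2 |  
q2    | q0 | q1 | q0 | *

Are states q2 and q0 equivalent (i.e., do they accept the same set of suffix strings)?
Try the suffix ε (the empty string).
From q2: q2 — accepting.
From q0: q0 — not accepting.
The two states disagree on this suffix, so they are not equivalent.

Final answer: No. Distinguishing string: ε (the empty string) - accepted from q2 but not from q0.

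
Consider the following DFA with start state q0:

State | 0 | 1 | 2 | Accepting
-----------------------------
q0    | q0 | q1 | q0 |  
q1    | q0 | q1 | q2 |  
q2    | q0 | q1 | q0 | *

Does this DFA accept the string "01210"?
Start in q0.
Read '0': q0 → q0
Read '1': q0 → q1
Read '2': q1 → q2
Read '1': q2 → q1
Read '0': q1 → q0
Final state q0 is not accepting, so the string is rejected.

Final answer: No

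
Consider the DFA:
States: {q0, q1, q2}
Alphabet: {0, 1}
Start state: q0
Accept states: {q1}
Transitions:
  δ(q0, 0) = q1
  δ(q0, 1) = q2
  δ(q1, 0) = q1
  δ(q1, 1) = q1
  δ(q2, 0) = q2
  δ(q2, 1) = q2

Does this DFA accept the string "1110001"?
Processing string "1110001":
  q0 --1--> q2
  q2 --1--> q2
  q2 --1--> q2
  q2 --0--> q2
  q2 --0--> q2
  q2 --0--> q2
  q2 --1--> q2
Final state: q2
Accept states: {q1}
q2 is not an accept state, so the string is rejected.

Final answer: No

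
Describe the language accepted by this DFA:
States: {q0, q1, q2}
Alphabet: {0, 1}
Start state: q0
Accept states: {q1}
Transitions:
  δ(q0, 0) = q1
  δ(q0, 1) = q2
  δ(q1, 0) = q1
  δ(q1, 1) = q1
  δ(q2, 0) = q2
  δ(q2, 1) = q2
Analyzing the DFA structure:
Start state: q0
Accept states: {q1}
Interpreting what each state remembers (checking against the transitions):
  q0: nothing has been read yet
  q1: the first symbol was 0
  q2: the first symbol was 1 (trap state)
  δ(q0, 0): in q0 (nothing has been read yet), after reading 0 we have: the first symbol was 0 → q1
  δ(q0, 1): in q0 (nothing has been read yet), after reading 1 we have: the first symbol was 1 (trap state) → q2
  δ(q1, 0): in q1 (the first symbol was 0), after reading 0 we have: the first symbol was 0 → q1
  δ(q1, 1): in q1 (the first symbol was 0), after reading 1 we have: the first symbol was 0 → q1
  δ(q2, 0): in q2 (the first symbol was 1 (trap state)), after reading 0 we have: the first symbol was 1 (trap state) → q2
  δ(q2, 1): in q2 (the first symbol was 1 (trap state)), after reading 1 we have: the first symbol was 1 (trap state) → q2
A string is accepted iff it ends in {q1}, i.e. the first symbol was 0.
Language: All binary strings starting with 0

Final answer: All binary strings starting with 0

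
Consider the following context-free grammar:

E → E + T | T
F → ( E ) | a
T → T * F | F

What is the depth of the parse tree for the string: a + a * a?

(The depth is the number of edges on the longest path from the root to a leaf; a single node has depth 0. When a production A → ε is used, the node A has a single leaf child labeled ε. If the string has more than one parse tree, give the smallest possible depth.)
The grammar is unambiguous; the parse tree of a + a * a is:
E → E + T at the root (depth 0).
  Left E (depth 1) → T (2) → F (3) → a (4).
  Right T (depth 1) → T * F; that T (2) → F (3) → a (4); F (2) → a (3).
The longest root-to-leaf paths have 4 edges.
Depth = 4.

Final answer: 4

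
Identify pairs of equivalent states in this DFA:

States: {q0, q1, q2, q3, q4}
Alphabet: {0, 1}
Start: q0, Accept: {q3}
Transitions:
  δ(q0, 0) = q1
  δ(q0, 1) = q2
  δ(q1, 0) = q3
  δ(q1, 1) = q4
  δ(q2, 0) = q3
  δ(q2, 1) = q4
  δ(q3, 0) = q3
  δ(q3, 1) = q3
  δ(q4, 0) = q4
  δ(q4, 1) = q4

Using the table-filling algorithm:
Round 0 – mark pairs where exactly one state is accepting: (q0,q3), (q1,q3), (q2,q3), (q3,q4)
Round 1 – newly marked: (q0,q1) [on 0: q1 vs q3, already marked]; (q0,q2) [on 0: q1 vs q3, already marked]; (q1,q4) [on 0: q3 vs q4, already marked]; (q2,q4) [on 0: q3 vs q4, already marked]
Round 2 – newly marked: (q0,q4) [on 0: q1 vs q4, already marked]
No further pairs can be marked.
(q1, q2) unmarked: δ(q1,0)=q3, δ(q2,0)=q3; δ(q1,1)=q4, δ(q2,1)=q4 → equivalent
Equivalent pairs: (q1, q2)

Final answer: Equivalent pairs: (q1, q2)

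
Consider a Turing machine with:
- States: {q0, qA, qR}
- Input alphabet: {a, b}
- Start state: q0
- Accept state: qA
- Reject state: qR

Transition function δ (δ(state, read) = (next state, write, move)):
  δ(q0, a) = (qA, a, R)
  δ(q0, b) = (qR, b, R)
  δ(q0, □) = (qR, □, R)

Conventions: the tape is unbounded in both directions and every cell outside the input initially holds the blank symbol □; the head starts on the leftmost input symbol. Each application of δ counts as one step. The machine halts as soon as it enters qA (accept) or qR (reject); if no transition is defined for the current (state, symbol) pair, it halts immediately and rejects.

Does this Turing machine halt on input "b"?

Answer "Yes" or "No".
Step 0: [q0]b (head at position 0)
Step 1: δ(q0, b) = (qR, b, R)  ⊢  b[qR]□ (head at position 1)
The machine is in qR, so it halts and rejects.
It halts after 1 steps.

Final answer: Yes - halts after 1 steps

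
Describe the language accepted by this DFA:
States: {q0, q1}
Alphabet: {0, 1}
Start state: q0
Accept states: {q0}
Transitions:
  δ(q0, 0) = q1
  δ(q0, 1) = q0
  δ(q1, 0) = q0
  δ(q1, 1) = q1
Analyzing the DFA structure:
Start state: q0
Accept states: {q0}
Interpreting what each state remembers (checking against the transitions):
  q0: an even number of 0s has been read so far
  q1: an odd number of 0s has been read so far
  δ(q0, 0): in q0 (an even number of 0s has been read so far), after reading 0 we have: an odd number of 0s has been read so far → q1
  δ(q0, 1): in q0 (an even number of 0s has been read so far), after reading 1 we have: an even number of 0s has been read so far → q0
  δ(q1, 0): in q1 (an odd number of 0s has been read so far), after reading 0 we have: an even number of 0s has been read so far → q0
  δ(q1, 1): in q1 (an odd number of 0s has been read so far), after reading 1 we have: an odd number of 0s has been read so far → q1
A string is accepted iff it ends in {q0}, i.e. an even number of 0s has been read so far.
Language: All binary strings with an even number of 0s

Final answer: All binary strings with an even number of 0s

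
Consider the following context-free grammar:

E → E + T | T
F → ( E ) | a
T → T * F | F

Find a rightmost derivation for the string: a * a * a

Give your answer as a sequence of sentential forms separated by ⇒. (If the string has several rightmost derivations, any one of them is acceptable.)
Start with E.
Step 1: the rightmost non-terminal is E; apply E → T:  T
Step 2: the rightmost non-terminal is T; apply T → T * F:  T * F
Step 3: the rightmost non-terminal is F; apply F → a:  T * a
Step 4: the rightmost non-terminal is T; apply T → T * F:  T * F * a
Step 5: the rightmost non-terminal is F; apply F → a:  T * a * a
Step 6: the rightmost non-terminal is T; apply T → F:  F * a * a
Step 7: the rightmost non-terminal is F; apply F → a:  a * a * a

Final answer: E ⇒ T ⇒ T * F ⇒ T * a ⇒ T * F * a ⇒ T * a * a ⇒ F * a * a ⇒ a * a * a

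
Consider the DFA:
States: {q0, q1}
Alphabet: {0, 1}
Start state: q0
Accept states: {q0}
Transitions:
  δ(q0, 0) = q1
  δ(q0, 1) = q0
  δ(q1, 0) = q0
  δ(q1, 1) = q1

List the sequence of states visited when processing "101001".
Starting at q0
Read '1': q0 -> q0
Read '0': q0 -> q1
Read '1': q1 -> q1
Read '0': q1 -> q0
Read '0': q0 -> q1
Read '1': q1 -> q1

Final answer: q0 -> q0 -> q1 -> q1 -> q0 -> q1 -> q1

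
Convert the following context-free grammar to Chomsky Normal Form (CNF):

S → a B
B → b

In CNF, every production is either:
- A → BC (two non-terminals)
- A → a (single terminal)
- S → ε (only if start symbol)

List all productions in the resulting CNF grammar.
The grammar has no ε-productions or unit productions to eliminate.
S → a B has terminal a in a right-hand side of length ≥ 2: introduce T_a → a and use T_a in place of a.
B → b is already in CNF (single terminal) – keep it.
S → a B becomes S → T_a B.
Resulting CNF grammar (3 productions): T_a → a; B → b; S → T_a B

Final answer: T_a → a; B → b; S → T_a B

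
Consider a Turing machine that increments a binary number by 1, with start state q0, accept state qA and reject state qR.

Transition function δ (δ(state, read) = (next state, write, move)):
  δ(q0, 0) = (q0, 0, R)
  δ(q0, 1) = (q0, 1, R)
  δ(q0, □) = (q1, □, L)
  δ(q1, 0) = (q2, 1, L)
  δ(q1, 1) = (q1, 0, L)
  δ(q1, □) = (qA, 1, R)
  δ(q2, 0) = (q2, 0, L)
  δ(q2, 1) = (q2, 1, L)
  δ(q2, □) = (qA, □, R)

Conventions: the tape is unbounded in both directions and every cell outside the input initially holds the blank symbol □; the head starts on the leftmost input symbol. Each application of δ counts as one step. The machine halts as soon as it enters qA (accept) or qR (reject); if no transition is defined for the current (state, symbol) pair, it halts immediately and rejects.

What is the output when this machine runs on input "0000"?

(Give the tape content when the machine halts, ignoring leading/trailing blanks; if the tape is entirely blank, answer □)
Step 0: [q0]0000 (head at position 0)
Step 1: δ(q0, 0) = (q0, 0, R)  ⊢  0[q0]000 (head at position 1)
Step 2: δ(q0, 0) = (q0, 0, R)  ⊢  00[q0]00 (head at position 2)
Step 3: δ(q0, 0) = (q0, 0, R)  ⊢  000[q0]0 (head at position 3)
Step 4: δ(q0, 0) = (q0, 0, R)  ⊢  0000[q0]□ (head at position 4)
Step 5: δ(q0, □) = (q1, □, L)  ⊢  000[q1]0□ (head at position 3)
Step 6: δ(q1, 0) = (q2, 1, L)  ⊢  00[q2]01□ (head at position 2)
Step 7: δ(q2, 0) = (q2, 0, L)  ⊢  0[q2]001□ (head at position 1)
Step 8: δ(q2, 0) = (q2, 0, L)  ⊢  [q2]0001□ (head at position 0)
Step 9: δ(q2, 0) = (q2, 0, L)  ⊢  [q2]□0001□ (head at position -1)
Step 10: δ(q2, □) = (qA, □, R)  ⊢  □[qA]0001□ (head at position 0)
The machine is in qA, so it halts and accepts.
Tape content when halted (ignoring surrounding blanks): 0001

Final answer: Output: 0001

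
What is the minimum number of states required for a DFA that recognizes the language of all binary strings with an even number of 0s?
Language: binary strings with an even number of 0s
Lower bound (Myhill–Nerode): the prefixes ε, 0 are pairwise distinguishable:
  ε vs 0: suffix ε distinguishes them (ε has zero 0s (accepted), 0 has one 0 (rejected))
So any DFA needs at least 2 states.
Upper bound: a DFA with 2 states exists (one state per class above).
Minimum states: 2

Final answer: 2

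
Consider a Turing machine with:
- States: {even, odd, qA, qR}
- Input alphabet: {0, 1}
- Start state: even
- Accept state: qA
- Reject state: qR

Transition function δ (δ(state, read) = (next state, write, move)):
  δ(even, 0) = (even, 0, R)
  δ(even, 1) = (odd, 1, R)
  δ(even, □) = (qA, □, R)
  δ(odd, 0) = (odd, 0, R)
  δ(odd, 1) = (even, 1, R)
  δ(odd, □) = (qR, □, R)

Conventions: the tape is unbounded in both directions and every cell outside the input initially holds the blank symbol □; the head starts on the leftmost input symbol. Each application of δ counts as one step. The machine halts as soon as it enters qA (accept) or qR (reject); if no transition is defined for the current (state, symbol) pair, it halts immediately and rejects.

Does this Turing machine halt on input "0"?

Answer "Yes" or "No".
Step 0: [even]0 (head at position 0)
Step 1: δ(even, 0) = (even, 0, R)  ⊢  0[even]□ (head at position 1)
Step 2: δ(even, □) = (qA, □, R)  ⊢  0□[qA]□ (head at position 2)
The machine is in qA, so it halts and accepts.
It halts after 2 steps.

Final answer: Yes - halts after 2 steps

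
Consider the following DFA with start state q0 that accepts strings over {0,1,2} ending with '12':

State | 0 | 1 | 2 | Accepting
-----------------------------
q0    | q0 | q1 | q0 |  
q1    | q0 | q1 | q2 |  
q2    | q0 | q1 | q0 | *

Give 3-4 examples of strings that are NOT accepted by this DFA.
Any strings that end in a non-accepting state work; for example:
"002": q0 → q0 → q0 → q0; q0 is not accepting → rejected
"0000": q0 → q0 → q0 → q0 → q0; q0 is not accepting → rejected
"0002": q0 → q0 → q0 → q0 → q0; q0 is not accepting → rejected
"0100": q0 → q0 → q1 → q0 → q0; q0 is not accepting → rejected

Final answer: "002", "0000", "0002", "0100"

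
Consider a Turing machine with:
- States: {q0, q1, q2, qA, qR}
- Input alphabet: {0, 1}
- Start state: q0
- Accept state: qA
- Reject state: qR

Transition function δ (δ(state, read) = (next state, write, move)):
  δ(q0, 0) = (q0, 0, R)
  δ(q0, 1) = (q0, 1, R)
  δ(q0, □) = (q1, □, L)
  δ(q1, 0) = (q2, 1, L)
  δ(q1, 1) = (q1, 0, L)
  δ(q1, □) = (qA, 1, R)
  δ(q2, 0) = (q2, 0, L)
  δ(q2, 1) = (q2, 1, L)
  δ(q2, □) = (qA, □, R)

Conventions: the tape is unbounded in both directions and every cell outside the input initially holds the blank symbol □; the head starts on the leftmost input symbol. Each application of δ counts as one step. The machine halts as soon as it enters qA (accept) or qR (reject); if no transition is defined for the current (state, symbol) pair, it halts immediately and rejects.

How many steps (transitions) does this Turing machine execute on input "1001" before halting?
Step 0: [q0]1001 (head at position 0)
Step 1: δ(q0, 1) = (q0, 1, R)  ⊢  1[q0]001 (head at position 1)
Step 2: δ(q0, 0) = (q0, 0, R)  ⊢  10[q0]01 (head at position 2)
Step 3: δ(q0, 0) = (q0, 0, R)  ⊢  100[q0]1 (head at position 3)
Step 4: δ(q0, 1) = (q0, 1, R)  ⊢  1001[q0]□ (head at position 4)
Step 5: δ(q0, □) = (q1, □, L)  ⊢  100[q1]1□ (head at position 3)
Step 6: δ(q1, 1) = (q1, 0, L)  ⊢  10[q1]00□ (head at position 2)
Step 7: δ(q1, 0) = (q2, 1, L)  ⊢  1[q2]010□ (head at position 1)
Step 8: δ(q2, 0) = (q2, 0, L)  ⊢  [q2]1010□ (head at position 0)
Step 9: δ(q2, 1) = (q2, 1, L)  ⊢  [q2]□1010□ (head at position -1)
Step 10: δ(q2, □) = (qA, □, R)  ⊢  □[qA]1010□ (head at position 0)
The machine is in qA, so it halts and accepts.
Number of transitions executed: 10.

Final answer: 10 steps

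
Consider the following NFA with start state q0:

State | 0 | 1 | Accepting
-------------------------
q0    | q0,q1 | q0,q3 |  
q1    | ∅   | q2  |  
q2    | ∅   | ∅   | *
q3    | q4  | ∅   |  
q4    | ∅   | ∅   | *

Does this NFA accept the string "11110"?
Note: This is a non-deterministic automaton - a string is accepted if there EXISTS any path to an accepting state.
Track the set of states the NFA could be in: start {q0}
Read '1': {q0} → {q0, q3}
Read '1': {q0, q3} → {q0, q3}
Read '1': {q0, q3} → {q0, q3}
Read '1': {q0, q3} → {q0, q3}
Read '0': {q0, q3} → {q0, q1, q4}
Final set {q0, q1, q4} contains accepting state(s) {q4} → accepted.

Final answer: Yes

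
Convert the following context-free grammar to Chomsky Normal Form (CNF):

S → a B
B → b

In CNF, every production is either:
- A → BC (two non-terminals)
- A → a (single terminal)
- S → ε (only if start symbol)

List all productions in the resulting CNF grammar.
The grammar has no ε-productions or unit productions to eliminate.
S → a B has terminal a in a right-hand side of length ≥ 2: introduce T_a → a and use T_a in place of a.
B → b is already in CNF (single terminal) – keep it.
S → a B becomes S → T_a B.
Resulting CNF grammar (3 productions): T_a → a; B → b; S → T_a B

Final answer: T_a → a; B → b; S → T_a B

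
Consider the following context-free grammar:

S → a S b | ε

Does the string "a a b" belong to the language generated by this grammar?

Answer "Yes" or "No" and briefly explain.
Every derivation applies S → a S b some number n of times and then S → ε, producing a^n b^n with equally many a's and b's. The string a a b has two a's but only one b, so it cannot be derived.

Final answer: No - no valid derivation exists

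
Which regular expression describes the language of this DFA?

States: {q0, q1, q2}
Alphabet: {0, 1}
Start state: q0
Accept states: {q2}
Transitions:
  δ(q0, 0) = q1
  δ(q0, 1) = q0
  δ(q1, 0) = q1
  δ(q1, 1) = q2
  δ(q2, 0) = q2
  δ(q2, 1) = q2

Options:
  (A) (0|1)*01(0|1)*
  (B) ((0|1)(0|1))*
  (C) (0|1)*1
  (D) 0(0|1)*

Testing sample strings against the DFA:
  '000' -> rejected
  '01110' -> accepted
  '11' -> rejected
  '010' -> accepted
Checking each option for a counterexample:
  (A) (0|1)*01(0|1)*: agrees with the DFA on all strings of length ≤ 4
  (B) ((0|1)(0|1))*: ε is rejected by the DFA but matches the regex → eliminated
  (C) (0|1)*1: '1' is rejected by the DFA but matches the regex → eliminated
  (D) 0(0|1)*: '0' is rejected by the DFA but matches the regex → eliminated
Only (A) (0|1)*01(0|1)* is consistent with the DFA.

Final answer: (A) (0|1)*01(0|1)*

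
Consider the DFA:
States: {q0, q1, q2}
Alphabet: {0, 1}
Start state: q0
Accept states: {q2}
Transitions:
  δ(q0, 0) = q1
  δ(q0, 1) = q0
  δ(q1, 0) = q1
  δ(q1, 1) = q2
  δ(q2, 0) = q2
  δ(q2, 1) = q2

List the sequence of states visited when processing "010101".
Starting at q0
Read '0': q0 -> q1
Read '1': q1 -> q2
Read '0': q2 -> q2
Read '1': q2 -> q2
Read '0': q2 -> q2
Read '1': q2 -> q2

Final answer: q0 -> q1 -> q2 -> q2 -> q2 -> q2 -> q2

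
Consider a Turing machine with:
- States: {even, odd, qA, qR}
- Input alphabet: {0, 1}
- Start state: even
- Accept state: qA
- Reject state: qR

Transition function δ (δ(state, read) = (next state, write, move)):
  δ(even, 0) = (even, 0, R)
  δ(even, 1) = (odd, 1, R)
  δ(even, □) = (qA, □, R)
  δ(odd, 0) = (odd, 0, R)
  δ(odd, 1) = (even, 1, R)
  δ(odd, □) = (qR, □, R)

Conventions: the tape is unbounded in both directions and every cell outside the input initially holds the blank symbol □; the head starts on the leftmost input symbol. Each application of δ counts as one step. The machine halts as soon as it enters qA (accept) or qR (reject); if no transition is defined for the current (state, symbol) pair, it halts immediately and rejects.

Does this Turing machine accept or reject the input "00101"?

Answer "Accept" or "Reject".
Step 0: [even]00101 (head at position 0)
Step 1: δ(even, 0) = (even, 0, R)  ⊢  0[even]0101 (head at position 1)
Step 2: δ(even, 0) = (even, 0, R)  ⊢  00[even]101 (head at position 2)
Step 3: δ(even, 1) = (odd, 1, R)  ⊢  001[odd]01 (head at position 3)
Step 4: δ(odd, 0) = (odd, 0, R)  ⊢  0010[odd]1 (head at position 4)
Step 5: δ(odd, 1) = (even, 1, R)  ⊢  00101[even]□ (head at position 5)
Step 6: δ(even, □) = (qA, □, R)  ⊢  00101□[qA]□ (head at position 6)
The machine is in qA, so it halts and accepts.

Final answer: Accept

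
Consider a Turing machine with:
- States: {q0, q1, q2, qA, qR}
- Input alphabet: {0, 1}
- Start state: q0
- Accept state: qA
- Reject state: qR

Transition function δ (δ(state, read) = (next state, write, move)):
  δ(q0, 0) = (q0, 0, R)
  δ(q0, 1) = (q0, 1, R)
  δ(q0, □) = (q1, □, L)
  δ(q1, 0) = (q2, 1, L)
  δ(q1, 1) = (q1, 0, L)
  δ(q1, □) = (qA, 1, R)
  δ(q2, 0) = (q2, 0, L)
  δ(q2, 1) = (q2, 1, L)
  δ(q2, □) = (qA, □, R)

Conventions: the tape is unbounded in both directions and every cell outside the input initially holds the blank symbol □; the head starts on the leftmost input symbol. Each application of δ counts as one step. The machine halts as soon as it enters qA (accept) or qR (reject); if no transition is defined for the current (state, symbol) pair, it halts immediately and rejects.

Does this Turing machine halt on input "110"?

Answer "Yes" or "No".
Step 0: [q0]110 (head at position 0)
Step 1: δ(q0, 1) = (q0, 1, R)  ⊢  1[q0]10 (head at position 1)
Step 2: δ(q0, 1) = (q0, 1, R)  ⊢  11[q0]0 (head at position 2)
Step 3: δ(q0, 0) = (q0, 0, R)  ⊢  110[q0]□ (head at position 3)
Step 4: δ(q0, □) = (q1, □, L)  ⊢  11[q1]0□ (head at position 2)
Step 5: δ(q1, 0) = (q2, 1, L)  ⊢  1[q2]11□ (head at position 1)
Step 6: δ(q2, 1) = (q2, 1, L)  ⊢  [q2]111□ (head at position 0)
Step 7: δ(q2, 1) = (q2, 1, L)  ⊢  [q2]□111□ (head at position -1)
Step 8: δ(q2, □) = (qA, □, R)  ⊢  □[qA]111□ (head at position 0)
The machine is in qA, so it halts and accepts.
It halts after 8 steps.

Final answer: Yes - halts after 8 steps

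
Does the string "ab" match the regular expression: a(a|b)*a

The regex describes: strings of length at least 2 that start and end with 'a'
No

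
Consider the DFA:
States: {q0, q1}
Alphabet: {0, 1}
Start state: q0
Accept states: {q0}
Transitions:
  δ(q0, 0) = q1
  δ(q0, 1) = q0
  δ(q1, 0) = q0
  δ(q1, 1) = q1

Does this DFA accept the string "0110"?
Processing string "0110":
  q0 --0--> q1
  q1 --1--> q1
  q1 --1--> q1
  q1 --0--> q0
Final state: q0
Accept states: {q0}
q0 is an accept state, so the string is accepted.

Final answer: Yes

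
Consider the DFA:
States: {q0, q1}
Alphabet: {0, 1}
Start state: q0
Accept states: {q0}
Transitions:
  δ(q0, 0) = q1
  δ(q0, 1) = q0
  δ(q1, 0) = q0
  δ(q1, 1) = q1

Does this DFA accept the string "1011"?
Processing string "1011":
  q0 --1--> q0
  q0 --0--> q1
  q1 --1--> q1
  q1 --1--> q1
Final state: q1
Accept states: {q0}
q1 is not an accept state, so the string is rejected.

Final answer: No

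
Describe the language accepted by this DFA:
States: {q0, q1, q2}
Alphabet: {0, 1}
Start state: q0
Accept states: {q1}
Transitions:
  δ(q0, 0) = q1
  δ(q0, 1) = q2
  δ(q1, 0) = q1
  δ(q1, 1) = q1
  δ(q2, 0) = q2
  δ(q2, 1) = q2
Analyzing the DFA structure:
Start state: q0
Accept states: {q1}
Interpreting what each state remembers (checking against the transitions):
  q0: nothing has been read yet
  q1: the first symbol was 0
  q2: the first symbol was 1 (trap state)
  δ(q0, 0): in q0 (nothing has been read yet), after reading 0 we have: the first symbol was 0 → q1
  δ(q0, 1): in q0 (nothing has been read yet), after reading 1 we have: the first symbol was 1 (trap state) → q2
  δ(q1, 0): in q1 (the first symbol was 0), after reading 0 we have: the first symbol was 0 → q1
  δ(q1, 1): in q1 (the first symbol was 0), after reading 1 we have: the first symbol was 0 → q1
  δ(q2, 0): in q2 (the first symbol was 1 (trap state)), after reading 0 we have: the first symbol was 1 (trap state) → q2
  δ(q2, 1): in q2 (the first symbol was 1 (trap state)), after reading 1 we have: the first symbol was 1 (trap state) → q2
A string is accepted iff it ends in {q1}, i.e. the first symbol was 0.
Language: All binary strings starting with 0

Final answer: All binary strings starting with 0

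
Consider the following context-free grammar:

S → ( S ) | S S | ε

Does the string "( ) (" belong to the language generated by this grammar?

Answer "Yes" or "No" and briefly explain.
Each production adds parentheses only in matched pairs (S → ( S )) or none at all, so every derived string has equally many '(' and ')'. The string ( ) ( has two '(' and one ')', so it cannot be derived.

Final answer: No - no valid derivation exists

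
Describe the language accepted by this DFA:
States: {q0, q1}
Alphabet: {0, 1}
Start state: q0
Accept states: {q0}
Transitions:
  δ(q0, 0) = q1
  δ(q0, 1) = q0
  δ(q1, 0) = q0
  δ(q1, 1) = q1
Analyzing the DFA structure:
Start state: q0
Accept states: {q0}
Interpreting what each state remembers (checking against the transitions):
  q0: an even number of 0s has been read so far
  q1: an odd number of 0s has been read so far
  δ(q0, 0): in q0 (an even number of 0s has been read so far), after reading 0 we have: an odd number of 0s has been read so far → q1
  δ(q0, 1): in q0 (an even number of 0s has been read so far), after reading 1 we have: an even number of 0s has been read so far → q0
  δ(q1, 0): in q1 (an odd number of 0s has been read so far), after reading 0 we have: an even number of 0s has been read so far → q0
  δ(q1, 1): in q1 (an odd number of 0s has been read so far), after reading 1 we have: an odd number of 0s has been read so far → q1
A string is accepted iff it ends in {q0}, i.e. an even number of 0s has been read so far.
Language: All binary strings with an even number of 0s

Final answer: All binary strings with an even number of 0s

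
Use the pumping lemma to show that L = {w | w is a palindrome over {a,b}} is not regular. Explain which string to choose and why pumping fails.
Language: L = {w | w is a palindrome over {a,b}} (strings that read the same forwards and backwards)
Step 1: Assume for contradiction that L is regular, with pumping length p.
Step 2: Choose s = a^p b a^p. Then s ∈ L (it reads the same forwards and backwards) and |s| ≥ p.
Step 3: Consider any decomposition s = xyz with |xy| ≤ p and |y| > 0. Since |xy| ≤ p and the first p symbols of s are all a's, y = a^k for some k with 1 ≤ k ≤ p.
Step 4: Pumping up (i = 2): xy²z = a^(p+k) b a^p. Its reverse is a^p b a^(p+k) ≠ a^(p+k) b a^p (the single b is no longer in the middle), so xy²z is not a palindrome and xy²z ∉ L.
This contradicts the pumping lemma, so L is not regular.

Final answer: Choose s = a^p b a^p. Since |xy| ≤ p, y = a^k with k ≥ 1. Then xy²z = a^(p+k) b a^p is not a palindrome, so ∉ L.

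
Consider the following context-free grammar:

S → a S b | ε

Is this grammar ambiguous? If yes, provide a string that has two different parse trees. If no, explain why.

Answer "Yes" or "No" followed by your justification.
At every step exactly one production applies: if the remaining string to generate is non-empty it starts with a and ends with b, forcing S → a S b; if it is empty, S → ε is forced. Hence each string a^n b^n has exactly one derivation (S → a S b applied n times, then S → ε) and one parse tree.

Final answer: No - the grammar is unambiguous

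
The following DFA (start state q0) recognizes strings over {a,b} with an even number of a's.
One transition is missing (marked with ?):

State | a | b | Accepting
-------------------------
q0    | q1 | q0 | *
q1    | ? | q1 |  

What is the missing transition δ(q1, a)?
q0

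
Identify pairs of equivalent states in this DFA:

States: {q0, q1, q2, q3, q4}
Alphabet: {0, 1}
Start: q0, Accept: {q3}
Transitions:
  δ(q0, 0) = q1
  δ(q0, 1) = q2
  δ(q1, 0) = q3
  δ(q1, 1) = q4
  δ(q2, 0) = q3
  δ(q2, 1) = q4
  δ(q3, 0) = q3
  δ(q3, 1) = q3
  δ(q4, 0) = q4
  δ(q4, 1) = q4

Using the table-filling algorithm:
Round 0 – mark pairs where exactly one state is accepting: (q0,q3), (q1,q3), (q2,q3), (q3,q4)
Round 1 – newly marked: (q0,q1) [on 0: q1 vs q3, already marked]; (q0,q2) [on 0: q1 vs q3, already marked]; (q1,q4) [on 0: q3 vs q4, already marked]; (q2,q4) [on 0: q3 vs q4, already marked]
Round 2 – newly marked: (q0,q4) [on 0: q1 vs q4, already marked]
No further pairs can be marked.
(q1, q2) unmarked: δ(q1,0)=q3, δ(q2,0)=q3; δ(q1,1)=q4, δ(q2,1)=q4 → equivalent
Equivalent pairs: (q1, q2)

Final answer: Equivalent pairs: (q1, q2)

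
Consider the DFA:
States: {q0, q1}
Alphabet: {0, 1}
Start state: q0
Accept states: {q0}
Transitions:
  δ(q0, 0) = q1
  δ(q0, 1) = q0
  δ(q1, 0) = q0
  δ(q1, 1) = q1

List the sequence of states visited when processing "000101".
Starting at q0
Read '0': q0 -> q1
Read '0': q1 -> q0
Read '0': q0 -> q1
Read '1': q1 -> q1
Read '0': q1 -> q0
Read '1': q0 -> q0

Final answer: q0 -> q1 -> q0 -> q1 -> q1 -> q0 -> q0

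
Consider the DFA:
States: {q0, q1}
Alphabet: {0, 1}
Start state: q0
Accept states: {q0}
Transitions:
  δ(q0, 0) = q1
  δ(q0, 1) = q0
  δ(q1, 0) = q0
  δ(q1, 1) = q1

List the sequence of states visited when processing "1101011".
Starting at q0
Read '1': q0 -> q0
Read '1': q0 -> q0
Read '0': q0 -> q1
Read '1': q1 -> q1
Read '0': q1 -> q0
Read '1': q0 -> q0
Read '1': q0 -> q0

Final answer: q0 -> q0 -> q0 -> q1 -> q1 -> q0 -> q0 -> q0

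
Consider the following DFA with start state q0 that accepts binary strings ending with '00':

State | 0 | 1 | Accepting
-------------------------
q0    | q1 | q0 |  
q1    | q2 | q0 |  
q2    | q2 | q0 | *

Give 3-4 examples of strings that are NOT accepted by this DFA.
Any strings that end in a non-accepting state work; for example:
"0": q0 → q1; q1 is not accepting → rejected
"001": q0 → q1 → q2 → q0; q0 is not accepting → rejected
"110": q0 → q0 → q0 → q1; q1 is not accepting → rejected
"1111": q0 → q0 → q0 → q0 → q0; q0 is not accepting → rejected

Final answer: "0", "001", "110", "1111"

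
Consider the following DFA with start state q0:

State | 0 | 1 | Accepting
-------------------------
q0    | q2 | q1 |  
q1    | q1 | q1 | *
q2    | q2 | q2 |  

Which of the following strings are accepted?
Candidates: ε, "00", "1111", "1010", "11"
ε: q0; q0 is not accepting → rejected
"00": q0 → q2 → q2; q2 is not accepting → rejected
"1111": q0 → q1 → q1 → q1 → q1; q1 is accepting → accepted
"1010": q0 → q1 → q1 → q1 → q1; q1 is accepting → accepted
"11": q0 → q1 → q1; q1 is accepting → accepted

Final answer: "1111", "1010", "11"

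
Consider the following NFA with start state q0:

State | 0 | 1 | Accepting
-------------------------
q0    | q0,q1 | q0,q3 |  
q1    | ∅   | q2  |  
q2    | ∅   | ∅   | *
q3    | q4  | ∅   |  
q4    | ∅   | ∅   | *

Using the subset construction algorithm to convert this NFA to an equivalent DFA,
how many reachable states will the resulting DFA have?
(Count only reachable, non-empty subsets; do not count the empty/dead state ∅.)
Start subset: {q0}
{q0}: on 0 → {q0, q1}, on 1 → {q0, q3}
{q0, q1}: on 0 → {q0, q1}, on 1 → {q0, q2, q3}
{q0, q3}: on 0 → {q0, q1, q4}, on 1 → {q0, q3}
{q0, q2, q3}: on 0 → {q0, q1, q4}, on 1 → {q0, q3}
{q0, q1, q4}: on 0 → {q0, q1}, on 1 → {q0, q2, q3}
Reachable non-empty subsets: {q0}, {q0, q1}, {q0, q3}, {q0, q2, q3}, {q0, q1, q4} — 5 in total.

Final answer: 5 states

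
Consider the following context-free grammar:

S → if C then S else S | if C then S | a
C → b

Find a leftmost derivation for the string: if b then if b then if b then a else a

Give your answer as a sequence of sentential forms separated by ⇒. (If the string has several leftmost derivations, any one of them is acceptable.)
Start with S.
Step 1: the leftmost non-terminal is S; apply S → if C then S else S:  if C then S else S
Step 2: the leftmost non-terminal is C; apply C → b:  if b then S else S
Step 3: the leftmost non-terminal is S; apply S → if C then S:  if b then if C then S else S
Step 4: the leftmost non-terminal is C; apply C → b:  if b then if b then S else S
Step 5: the leftmost non-terminal is S; apply S → if C then S:  if b then if b then if C then S else S
Step 6: the leftmost non-terminal is C; apply C → b:  if b then if b then if b then S else S
Step 7: the leftmost non-terminal is S; apply S → a:  if b then if b then if b then a else S
Step 8: the leftmost non-terminal is S; apply S → a:  if b then if b then if b then a else a

Final answer: S ⇒ if C then S else S ⇒ if b then S else S ⇒ if b then if C then S else S ⇒ if b then if b then S else S ⇒ if b then if b then if C then S else S ⇒ if b then if b then if b then S else S ⇒ if b then if b then if b then a else S ⇒ if b then if b then if b then a else a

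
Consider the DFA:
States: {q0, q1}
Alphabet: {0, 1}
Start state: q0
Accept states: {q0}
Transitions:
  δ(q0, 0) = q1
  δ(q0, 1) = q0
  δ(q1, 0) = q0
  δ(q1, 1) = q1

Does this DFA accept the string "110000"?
Processing string "110000":
  q0 --1--> q0
  q0 --1--> q0
  q0 --0--> q1
  q1 --0--> q0
  q0 --0--> q1
  q1 --0--> q0
Final state: q0
Accept states: {q0}
q0 is an accept state, so the string is accepted.

Final answer: Yes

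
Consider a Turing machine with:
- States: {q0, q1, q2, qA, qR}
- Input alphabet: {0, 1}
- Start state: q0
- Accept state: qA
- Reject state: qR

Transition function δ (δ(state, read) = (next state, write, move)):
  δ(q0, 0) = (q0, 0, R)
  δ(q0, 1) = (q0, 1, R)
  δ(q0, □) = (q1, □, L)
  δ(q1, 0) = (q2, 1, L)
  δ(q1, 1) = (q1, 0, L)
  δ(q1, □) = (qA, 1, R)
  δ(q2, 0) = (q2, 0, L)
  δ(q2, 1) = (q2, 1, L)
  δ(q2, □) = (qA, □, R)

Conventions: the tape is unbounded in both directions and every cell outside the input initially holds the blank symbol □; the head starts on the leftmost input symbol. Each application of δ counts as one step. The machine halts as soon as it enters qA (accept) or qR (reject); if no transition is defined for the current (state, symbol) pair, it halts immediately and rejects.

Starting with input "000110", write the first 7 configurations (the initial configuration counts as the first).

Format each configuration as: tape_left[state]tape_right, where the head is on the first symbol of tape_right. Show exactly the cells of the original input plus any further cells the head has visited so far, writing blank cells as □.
Step 0: [q0]000110 (head at position 0)
Step 1: δ(q0, 0) = (q0, 0, R)  ⊢  0[q0]00110 (head at position 1)
Step 2: δ(q0, 0) = (q0, 0, R)  ⊢  00[q0]0110 (head at position 2)
Step 3: δ(q0, 0) = (q0, 0, R)  ⊢  000[q0]110 (head at position 3)
Step 4: δ(q0, 1) = (q0, 1, R)  ⊢  0001[q0]10 (head at position 4)
Step 5: δ(q0, 1) = (q0, 1, R)  ⊢  00011[q0]0 (head at position 5)
Step 6: δ(q0, 0) = (q0, 0, R)  ⊢  000110[q0]□ (head at position 6)

Final answer: [q0]000110 ⊢ 0[q0]00110 ⊢ 00[q0]0110 ⊢ 000[q0]110 ⊢ 0001[q0]10 ⊢ 00011[q0]0 ⊢ 000110[q0]□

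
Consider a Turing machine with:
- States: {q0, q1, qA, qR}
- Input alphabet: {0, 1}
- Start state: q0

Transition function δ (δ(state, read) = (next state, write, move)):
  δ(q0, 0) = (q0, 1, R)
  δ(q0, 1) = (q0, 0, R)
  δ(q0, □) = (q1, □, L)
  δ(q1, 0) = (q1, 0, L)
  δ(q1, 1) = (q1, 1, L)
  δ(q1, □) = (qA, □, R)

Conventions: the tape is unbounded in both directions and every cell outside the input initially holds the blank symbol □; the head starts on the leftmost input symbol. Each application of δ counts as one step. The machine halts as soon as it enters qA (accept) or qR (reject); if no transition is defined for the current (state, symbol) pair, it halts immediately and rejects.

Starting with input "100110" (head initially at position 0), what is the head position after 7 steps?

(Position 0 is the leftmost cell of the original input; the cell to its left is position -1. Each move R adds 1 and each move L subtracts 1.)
Step 0: [q0]100110 (head at position 0)
Step 1: δ(q0, 1) = (q0, 0, R)  ⊢  0[q0]00110 (head at position 1)
Step 2: δ(q0, 0) = (q0, 1, R)  ⊢  01[q0]0110 (head at position 2)
Step 3: δ(q0, 0) = (q0, 1, R)  ⊢  011[q0]110 (head at position 3)
Step 4: δ(q0, 1) = (q0, 0, R)  ⊢  0110[q0]10 (head at position 4)
Step 5: δ(q0, 1) = (q0, 0, R)  ⊢  01100[q0]0 (head at position 5)
Step 6: δ(q0, 0) = (q0, 1, R)  ⊢  011001[q0]□ (head at position 6)
Step 7: δ(q0, □) = (q1, □, L)  ⊢  01100[q1]1□ (head at position 5)
Head position after 7 steps: 5

Final answer: Position 5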